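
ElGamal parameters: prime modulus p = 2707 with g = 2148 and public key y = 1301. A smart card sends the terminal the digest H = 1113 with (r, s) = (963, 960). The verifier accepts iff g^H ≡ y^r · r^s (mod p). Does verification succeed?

Left side g^H mod p:
Squares mod 2707: 2148^1≡2148, 2148^2≡1176, 2148^4≡2406, 2148^8≡1270, 2148^16≡2235, 2148^32≡810, 2148^64≡1006, 2148^128≡2325, 2148^256≡2453, 2148^512≡2255, 2148^1024≡1279
1113 = 1024 + 64 + 16 + 8 + 1, so 2148^1113 ≡ 1279·1006·2235·1270·2148 ≡ 1771 (mod 2707)
Right side y^r · r^s mod p:
Squares mod 2707: 1301^1≡1301, 1301^2≡726, 1301^4≡1918, 1301^8≡2618, 1301^16≡2507, 1301^32≡2102, 1301^64≡580, 1301^128≡732, 1301^256≡2545, 1301^512≡1881
963 = 512 + 256 + 128 + 64 + 2 + 1, so 1301^963 ≡ 1881·2545·732·580·726·1301 ≡ 1881 (mod 2707)
Squares mod 2707: 963^1≡963, 963^2≡1575, 963^4≡1013, 963^8≡216, 963^16≡637, 963^32≡2426, 963^64≡458, 963^128≡1325, 963^256≡1489, 963^512≡88
960 = 512 + 256 + 128 + 64, so 963^960 ≡ 88·1489·1325·458 ≡ 407 (mod 2707)
1881·407 = 765567 ≡ 2193 (mod 2707)
1771 ≠ 2193, so verification fails.

fails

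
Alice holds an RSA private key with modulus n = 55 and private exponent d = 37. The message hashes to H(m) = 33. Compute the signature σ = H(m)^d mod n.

(H(m))^2 ≡ 33^2 = 1089 ≡ 44
(H(m))^4 ≡ 44^2 = 1936 ≡ 11
(H(m))^8 ≡ 11^2 = 121 ≡ 11
(H(m))^16 ≡ 11^2 = 121 ≡ 11
(H(m))^32 ≡ 11^2 = 121 ≡ 11
37 = 32 + 4 + 1, so (H(m))^37 ≡ 11·11·33 ≡ 33 (mod 55)

33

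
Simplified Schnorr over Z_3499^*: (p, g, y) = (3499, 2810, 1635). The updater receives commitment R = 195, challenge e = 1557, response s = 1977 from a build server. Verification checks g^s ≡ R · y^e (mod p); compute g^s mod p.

Squares mod 3499: 2810^1≡2810, 2810^2≡2356, 2810^4≡1322, 2810^8≡1683, 2810^16≡1798, 2810^32≡3227, 2810^64≡505, 2810^128≡3097, 2810^256≡650, 2810^512≡2620, 2810^1024≡2861
1977 = 1024 + 512 + 256 + 128 + 32 + 16 + 8 + 1, so 2810^1977 ≡ 2861·2620·650·3097·3227·1798·1683·2810 ≡ 700 (mod 3499)

700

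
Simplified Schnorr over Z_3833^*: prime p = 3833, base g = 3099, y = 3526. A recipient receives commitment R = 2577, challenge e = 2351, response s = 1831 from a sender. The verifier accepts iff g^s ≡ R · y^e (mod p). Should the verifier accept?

accept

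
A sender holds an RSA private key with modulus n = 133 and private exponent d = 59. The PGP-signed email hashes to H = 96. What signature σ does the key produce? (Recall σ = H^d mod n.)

115

H^2 ≡ 96^2 = 9216 ≡ 39
H^4 ≡ 39^2 = 1521 ≡ 58
H^8 ≡ 58^2 = 3364 ≡ 39
H^16 ≡ 39^2 = 1521 ≡ 58
H^32 ≡ 58^2 = 3364 ≡ 39
59 = 32 + 16 + 8 + 2 + 1, so H^59 ≡ 39·58·39·39·96 ≡ 115 (mod 133)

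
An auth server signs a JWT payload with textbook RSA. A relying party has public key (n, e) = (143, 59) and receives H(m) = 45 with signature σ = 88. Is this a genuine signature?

Squares mod 143: σ^1≡88, σ^2≡22, σ^4≡55, σ^8≡22, σ^16≡55, σ^32≡22
59 = 32 + 16 + 8 + 2 + 1, so σ^59 ≡ 22·55·22·22·88 ≡ 121 (mod 143)
121 ≠ 45, so verification fails.

forged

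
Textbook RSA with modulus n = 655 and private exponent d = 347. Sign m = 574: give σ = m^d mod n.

124

Squares mod 655: m^1≡574, m^2≡11, m^4≡121, m^8≡231, m^16≡306, m^32≡626, m^64≡186, m^128≡536, m^256≡406
347 = 256 + 64 + 16 + 8 + 2 + 1, so m^347 ≡ 406·186·306·231·11·574 ≡ 124 (mod 655)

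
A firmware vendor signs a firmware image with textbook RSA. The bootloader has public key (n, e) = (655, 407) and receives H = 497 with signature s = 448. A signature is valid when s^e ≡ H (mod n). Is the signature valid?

invalid

s^2 ≡ 448^2 = 200704 ≡ 274
s^4 ≡ 274^2 = 75076 ≡ 406
s^8 ≡ 406^2 = 164836 ≡ 431
s^16 ≡ 431^2 = 185761 ≡ 396
s^32 ≡ 396^2 = 156816 ≡ 271
s^64 ≡ 271^2 = 73441 ≡ 81
s^128 ≡ 81^2 = 6561 ≡ 11
s^256 ≡ 11^2 = 121
407 = 256 + 128 + 16 + 4 + 2 + 1, so s^407 ≡ 121·11·396·406·274·448 ≡ 427 (mod 655)
The recovered value 427 does not match the digest 497.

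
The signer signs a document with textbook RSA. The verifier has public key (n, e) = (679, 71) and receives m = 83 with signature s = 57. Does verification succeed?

fails

Squares mod 679: s^1≡57, s^2≡533, s^4≡267, s^8≡673, s^16≡36, s^32≡617, s^64≡449
71 = 64 + 4 + 2 + 1, so s^71 ≡ 449·267·533·57 ≡ 596 (mod 679)
596 ≠ 83, so verification fails.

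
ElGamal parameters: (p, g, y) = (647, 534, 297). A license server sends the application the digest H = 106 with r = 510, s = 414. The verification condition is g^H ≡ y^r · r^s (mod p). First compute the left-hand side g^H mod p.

498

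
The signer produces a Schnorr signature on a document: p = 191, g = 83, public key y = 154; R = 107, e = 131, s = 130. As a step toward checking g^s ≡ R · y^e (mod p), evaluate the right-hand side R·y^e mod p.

69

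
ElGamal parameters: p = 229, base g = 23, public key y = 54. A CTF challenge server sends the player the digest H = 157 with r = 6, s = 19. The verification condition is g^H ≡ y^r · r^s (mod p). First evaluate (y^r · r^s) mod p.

74

54^2 = 2916 ≡ 168
54^4 ≡ 168^2 = 28224 ≡ 57
6 = 4 + 2, so 54^6 ≡ 57·168 ≡ 187 (mod 229)
6^2 = 36
6^4 ≡ 36^2 = 1296 ≡ 151
6^8 ≡ 151^2 = 22801 ≡ 130
6^16 ≡ 130^2 = 16900 ≡ 183
19 = 16 + 2 + 1, so 6^19 ≡ 183·36·6 ≡ 140 (mod 229)
y^r · r^s ≡ 187·140 = 26180 ≡ 74 (mod 229)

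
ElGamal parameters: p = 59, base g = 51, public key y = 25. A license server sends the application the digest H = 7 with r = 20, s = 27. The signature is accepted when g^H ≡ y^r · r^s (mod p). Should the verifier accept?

accept

Left side g^H mod p:
51^7 mod 59 = 3
Right side y^r · r^s mod p:
25^20 mod 59 = 20
20^27 mod 59 = 9
20·9 = 180 ≡ 3 (mod 59)
3 ≡ 3 (mod 59), so the signature is genuine.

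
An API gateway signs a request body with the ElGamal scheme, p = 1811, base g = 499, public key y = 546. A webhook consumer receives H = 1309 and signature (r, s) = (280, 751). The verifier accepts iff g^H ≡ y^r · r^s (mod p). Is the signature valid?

invalid

Left side g^H mod p:
Squares mod 1811: 499^1≡499, 499^2≡894, 499^4≡585, 499^8≡1757, 499^16≡1105, 499^32≡411, 499^64≡498, 499^128≡1708, 499^256≡1554, 499^512≡853, 499^1024≡1398
1309 = 1024 + 256 + 16 + 8 + 4 + 1, so 499^1309 ≡ 1398·1554·1105·1757·585·499 ≡ 1652 (mod 1811)
Right side y^r · r^s mod p:
Squares mod 1811: 546^1≡546, 546^2≡1112, 546^4≡1442, 546^8≡336, 546^16≡614, 546^32≡308, 546^64≡692, 546^128≡760, 546^256≡1702
280 = 256 + 16 + 8, so 546^280 ≡ 1702·614·336 ≡ 51 (mod 1811)
Squares mod 1811: 280^1≡280, 280^2≡527, 280^4≡646, 280^8≡786, 280^16≡245, 280^32≡262, 280^64≡1637, 280^128≡1300, 280^256≡337, 280^512≡1287
751 = 512 + 128 + 64 + 32 + 8 + 4 + 2 + 1, so 280^751 ≡ 1287·1300·1637·262·786·646·527·280 ≡ 1674 (mod 1811)
51·1674 = 85374 ≡ 257 (mod 1811)
1652 ≠ 257, so verification fails.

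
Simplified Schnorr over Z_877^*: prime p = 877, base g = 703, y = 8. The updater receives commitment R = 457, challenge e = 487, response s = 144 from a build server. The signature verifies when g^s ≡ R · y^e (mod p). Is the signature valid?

valid

g^s mod p:
Squares mod 877: 703^1≡703, 703^2≡458, 703^4≡161, 703^8≡488, 703^16≡477, 703^32≡386, 703^64≡783, 703^128≡66
144 = 128 + 16, so 703^144 ≡ 66·477 ≡ 787 (mod 877)
R · y^e mod p:
Squares mod 877: 8^1≡8, 8^2≡64, 8^4≡588, 8^8≡206, 8^16≡340, 8^32≡713, 8^64≡586, 8^128≡489, 8^256≡577
487 = 256 + 128 + 64 + 32 + 4 + 2 + 1, so 8^487 ≡ 577·489·586·713·588·64·8 ≡ 564 (mod 877)
457·564 = 257748 ≡ 787 (mod 877)
787 ≡ 787 (mod 877); signature holds.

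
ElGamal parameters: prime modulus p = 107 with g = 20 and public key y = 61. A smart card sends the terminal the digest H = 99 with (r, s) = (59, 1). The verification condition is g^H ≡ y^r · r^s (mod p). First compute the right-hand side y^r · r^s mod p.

45

Squares mod 107: 61^1≡61, 61^2≡83, 61^4≡41, 61^8≡76, 61^16≡105, 61^32≡4
59 = 32 + 16 + 8 + 2 + 1, so 61^59 ≡ 4·105·76·83·61 ≡ 86 (mod 107)
59^1 mod 107 = 59
y^r · r^s ≡ 86·59 = 5074 ≡ 45 (mod 107)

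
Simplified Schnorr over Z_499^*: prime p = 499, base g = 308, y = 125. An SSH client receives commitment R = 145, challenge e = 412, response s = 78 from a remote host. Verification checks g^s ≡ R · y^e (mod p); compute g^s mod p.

298

Squares mod 499: 308^1≡308, 308^2≡54, 308^4≡421, 308^8≡96, 308^16≡234, 308^32≡365, 308^64≡491
78 = 64 + 8 + 4 + 2, so 308^78 ≡ 491·96·421·54 ≡ 298 (mod 499)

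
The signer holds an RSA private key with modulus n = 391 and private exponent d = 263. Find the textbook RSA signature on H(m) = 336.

Squares mod 391: (H(m))^1≡336, (H(m))^2≡288, (H(m))^4≡52, (H(m))^8≡358, (H(m))^16≡307, (H(m))^32≡18, (H(m))^64≡324, (H(m))^128≡188, (H(m))^256≡154
263 = 256 + 4 + 2 + 1, so (H(m))^263 ≡ 154·52·288·336 ≡ 327 (mod 391)

327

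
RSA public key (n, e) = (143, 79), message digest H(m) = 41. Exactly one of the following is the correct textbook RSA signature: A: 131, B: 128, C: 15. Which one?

B

Candidate A: Squares mod 143: 131^1≡131, 131^2≡1, 131^4≡1, 131^8≡1, 131^16≡1, 131^32≡1, 131^64≡1; 79 = 64 + 8 + 4 + 2 + 1, so 131^79 ≡ 1·1·1·1·131 ≡ 131 (mod 143)
Candidate B: Squares mod 143: 128^1≡128, 128^2≡82, 128^4≡3, 128^8≡9, 128^16≡81, 128^32≡126, 128^64≡3; 79 = 64 + 8 + 4 + 2 + 1, so 128^79 ≡ 3·9·3·82·128 ≡ 41 (mod 143)
  → matches H(m) = 41
Candidate C: Squares mod 143: 15^1≡15, 15^2≡82, 15^4≡3, 15^8≡9, 15^16≡81, 15^32≡126, 15^64≡3; 79 = 64 + 8 + 4 + 2 + 1, so 15^79 ≡ 3·9·3·82·15 ≡ 102 (mod 143)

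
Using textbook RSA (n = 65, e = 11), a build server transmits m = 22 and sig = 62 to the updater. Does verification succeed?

fails

Squares mod 65: sig^1≡62, sig^2≡9, sig^4≡16, sig^8≡61
11 = 8 + 2 + 1, so sig^11 ≡ 61·9·62 ≡ 43 (mod 65)
43 ≠ 22, so verification fails.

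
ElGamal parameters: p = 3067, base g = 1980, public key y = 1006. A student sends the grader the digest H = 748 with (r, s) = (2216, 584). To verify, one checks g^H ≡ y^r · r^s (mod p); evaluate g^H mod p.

2213

1980^748 mod 3067 = 2213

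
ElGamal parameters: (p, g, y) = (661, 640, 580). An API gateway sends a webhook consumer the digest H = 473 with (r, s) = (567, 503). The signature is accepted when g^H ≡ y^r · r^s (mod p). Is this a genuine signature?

Left side g^H mod p:
640^2 = 409600 ≡ 441
640^4 ≡ 441^2 = 194481 ≡ 147
640^8 ≡ 147^2 = 21609 ≡ 457
640^16 ≡ 457^2 = 208849 ≡ 634
640^32 ≡ 634^2 = 401956 ≡ 68
640^64 ≡ 68^2 = 4624 ≡ 658
640^128 ≡ 658^2 = 432964 ≡ 9
640^256 ≡ 9^2 = 81
473 = 256 + 128 + 64 + 16 + 8 + 1, so 640^473 ≡ 81·9·658·634·457·640 ≡ 555 (mod 661)
Right side y^r · r^s mod p:
580^2 = 336400 ≡ 612
580^4 ≡ 612^2 = 374544 ≡ 418
580^8 ≡ 418^2 = 174724 ≡ 220
580^16 ≡ 220^2 = 48400 ≡ 147
580^32 ≡ 147^2 = 21609 ≡ 457
580^64 ≡ 457^2 = 208849 ≡ 634
580^128 ≡ 634^2 = 401956 ≡ 68
580^256 ≡ 68^2 = 4624 ≡ 658
580^512 ≡ 658^2 = 432964 ≡ 9
567 = 512 + 32 + 16 + 4 + 2 + 1, so 580^567 ≡ 9·457·147·418·612·580 ≡ 652 (mod 661)
567^2 = 321489 ≡ 243
567^4 ≡ 243^2 = 59049 ≡ 220
567^8 ≡ 220^2 = 48400 ≡ 147
567^16 ≡ 147^2 = 21609 ≡ 457
567^32 ≡ 457^2 = 208849 ≡ 634
567^64 ≡ 634^2 = 401956 ≡ 68
567^128 ≡ 68^2 = 4624 ≡ 658
567^256 ≡ 658^2 = 432964 ≡ 9
503 = 256 + 128 + 64 + 32 + 16 + 4 + 2 + 1, so 567^503 ≡ 9·658·68·634·457·220·243·567 ≡ 379 (mod 661)
652·379 = 247108 ≡ 555 (mod 661)
555 ≡ 555 (mod 661), so the signature is genuine.

genuine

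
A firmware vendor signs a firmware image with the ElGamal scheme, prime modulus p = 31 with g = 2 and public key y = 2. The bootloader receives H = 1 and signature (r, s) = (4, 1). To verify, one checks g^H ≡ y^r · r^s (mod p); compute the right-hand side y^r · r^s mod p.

2

Squares mod 31: 2^1≡2, 2^2≡4, 2^4≡16
2^4 ≡ 16 (mod 31)
4^1 mod 31 = 4
y^r · r^s ≡ 16·4 = 64 ≡ 2 (mod 31)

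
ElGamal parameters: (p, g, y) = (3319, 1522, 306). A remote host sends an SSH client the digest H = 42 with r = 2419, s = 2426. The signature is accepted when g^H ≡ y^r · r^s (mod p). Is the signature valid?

invalid

Left side g^H mod p:
Squares mod 3319: 1522^1≡1522, 1522^2≡3141, 1522^4≡1813, 1522^8≡1159, 1522^16≡2405, 1522^32≡2327
42 = 32 + 8 + 2, so 1522^42 ≡ 2327·1159·3141 ≡ 2044 (mod 3319)
Right side y^r · r^s mod p:
Squares mod 3319: 306^1≡306, 306^2≡704, 306^4≡1085, 306^8≡2299, 306^16≡1553, 306^32≡2215, 306^64≡743, 306^128≡1095, 306^256≡866, 306^512≡3181, 306^1024≡2449, 306^2048≡168
2419 = 2048 + 256 + 64 + 32 + 16 + 2 + 1, so 306^2419 ≡ 168·866·743·2215·1553·704·306 ≡ 1640 (mod 3319)
Squares mod 3319: 2419^1≡2419, 2419^2≡164, 2419^4≡344, 2419^8≡2171, 2419^16≡261, 2419^32≡1741, 2419^64≡834, 2419^128≡1885, 2419^256≡1895, 2419^512≡3186, 2419^1024≡1094, 2419^2048≡1996
2426 = 2048 + 256 + 64 + 32 + 16 + 8 + 2, so 2419^2426 ≡ 1996·1895·834·1741·261·2171·164 ≡ 1066 (mod 3319)
1640·1066 = 1748240 ≡ 2446 (mod 3319)
2044 ≠ 2446, so verification fails.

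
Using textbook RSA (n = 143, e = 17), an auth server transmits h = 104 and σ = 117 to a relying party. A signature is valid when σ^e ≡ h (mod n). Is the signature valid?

invalid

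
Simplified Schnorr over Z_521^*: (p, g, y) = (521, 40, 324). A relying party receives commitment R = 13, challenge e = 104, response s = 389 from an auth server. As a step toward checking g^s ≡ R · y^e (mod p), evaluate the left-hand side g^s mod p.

40^2 = 1600 ≡ 37
40^4 ≡ 37^2 = 1369 ≡ 327
40^8 ≡ 327^2 = 106929 ≡ 124
40^16 ≡ 124^2 = 15376 ≡ 267
40^32 ≡ 267^2 = 71289 ≡ 433
40^64 ≡ 433^2 = 187489 ≡ 450
40^128 ≡ 450^2 = 202500 ≡ 352
40^256 ≡ 352^2 = 123904 ≡ 427
389 = 256 + 128 + 4 + 1, so 40^389 ≡ 427·352·327·40 ≡ 13 (mod 521)

13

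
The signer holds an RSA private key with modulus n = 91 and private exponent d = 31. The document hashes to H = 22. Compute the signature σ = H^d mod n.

22

H^2 ≡ 22^2 = 484 ≡ 29
H^4 ≡ 29^2 = 841 ≡ 22
H^8 ≡ 22^2 = 484 ≡ 29
H^16 ≡ 29^2 = 841 ≡ 22
31 = 16 + 8 + 4 + 2 + 1, so H^31 ≡ 22·29·22·29·22 ≡ 22 (mod 91)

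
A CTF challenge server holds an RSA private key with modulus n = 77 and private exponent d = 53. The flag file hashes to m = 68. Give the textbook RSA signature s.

m^2 ≡ 68^2 = 4624 ≡ 4
m^4 ≡ 4^2 = 16
m^8 ≡ 16^2 = 256 ≡ 25
m^16 ≡ 25^2 = 625 ≡ 9
m^32 ≡ 9^2 = 81 ≡ 4
53 = 32 + 16 + 4 + 1, so m^53 ≡ 4·9·16·68 ≡ 52 (mod 77)

52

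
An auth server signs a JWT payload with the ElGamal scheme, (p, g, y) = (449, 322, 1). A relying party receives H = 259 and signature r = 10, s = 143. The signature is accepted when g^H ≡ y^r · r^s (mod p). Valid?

yes

Left side g^H mod p:
322^259 mod 449 = 404
Right side y^r · r^s mod p:
1^10 mod 449 = 1
10^143 mod 449 = 404
1·404 = 404 ≡ 404 (mod 449)
404 ≡ 404 (mod 449), so the signature is genuine.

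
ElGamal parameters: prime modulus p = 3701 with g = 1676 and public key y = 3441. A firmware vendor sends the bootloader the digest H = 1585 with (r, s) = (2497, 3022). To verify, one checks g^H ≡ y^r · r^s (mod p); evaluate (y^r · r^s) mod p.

Squares mod 3701: 3441^1≡3441, 3441^2≡982, 3441^4≡2064, 3441^8≡245, 3441^16≡809, 3441^32≡3105, 3441^64≡3621, 3441^128≡2699, 3441^256≡1033, 3441^512≡1201, 3441^1024≡2712, 3441^2048≡1057
2497 = 2048 + 256 + 128 + 64 + 1, so 3441^2497 ≡ 1057·1033·2699·3621·3441 ≡ 1896 (mod 3701)
Squares mod 3701: 2497^1≡2497, 2497^2≡2525, 2497^4≡2503, 2497^8≡2917, 2497^16≡290, 2497^32≡2678, 2497^64≡2847, 2497^128≡219, 2497^256≡3549, 2497^512≡898, 2497^1024≡3287, 2497^2048≡1150
3022 = 2048 + 512 + 256 + 128 + 64 + 8 + 4 + 2, so 2497^3022 ≡ 1150·898·3549·219·2847·2917·2503·2525 ≡ 328 (mod 3701)
y^r · r^s ≡ 1896·328 = 621888 ≡ 120 (mod 3701)

120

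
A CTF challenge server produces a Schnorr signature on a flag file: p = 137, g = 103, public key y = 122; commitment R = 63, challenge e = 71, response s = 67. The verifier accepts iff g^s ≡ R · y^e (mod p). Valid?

no

g^s mod p:
103^2 = 10609 ≡ 60
103^4 ≡ 60^2 = 3600 ≡ 38
103^8 ≡ 38^2 = 1444 ≡ 74
103^16 ≡ 74^2 = 5476 ≡ 133
103^32 ≡ 133^2 = 17689 ≡ 16
103^64 ≡ 16^2 = 256 ≡ 119
67 = 64 + 2 + 1, so 103^67 ≡ 119·60·103 ≡ 4 (mod 137)
R · y^e mod p:
122^2 = 14884 ≡ 88
122^4 ≡ 88^2 = 7744 ≡ 72
122^8 ≡ 72^2 = 5184 ≡ 115
122^16 ≡ 115^2 = 13225 ≡ 73
122^32 ≡ 73^2 = 5329 ≡ 123
122^64 ≡ 123^2 = 15129 ≡ 59
71 = 64 + 4 + 2 + 1, so 122^71 ≡ 59·72·88·122 ≡ 50 (mod 137)
63·50 = 3150 ≡ 136 (mod 137)
4 ≠ 136; the check fails.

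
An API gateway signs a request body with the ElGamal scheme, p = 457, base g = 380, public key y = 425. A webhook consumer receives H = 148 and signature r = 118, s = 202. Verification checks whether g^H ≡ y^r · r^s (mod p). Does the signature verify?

Left side g^H mod p:
Squares mod 457: 380^1≡380, 380^2≡445, 380^4≡144, 380^8≡171, 380^16≡450, 380^32≡49, 380^64≡116, 380^128≡203
148 = 128 + 16 + 4, so 380^148 ≡ 203·450·144 ≡ 112 (mod 457)
Right side y^r · r^s mod p:
Squares mod 457: 425^1≡425, 425^2≡110, 425^4≡218, 425^8≡453, 425^16≡16, 425^32≡256, 425^64≡185
118 = 64 + 32 + 16 + 4 + 2, so 425^118 ≡ 185·256·16·218·110 ≡ 239 (mod 457)
Squares mod 457: 118^1≡118, 118^2≡214, 118^4≡96, 118^8≡76, 118^16≡292, 118^32≡262, 118^64≡94, 118^128≡153
202 = 128 + 64 + 8 + 2, so 118^202 ≡ 153·94·76·214 ≡ 253 (mod 457)
239·253 = 60467 ≡ 143 (mod 457)
112 ≠ 143, so verification fails.

does not verify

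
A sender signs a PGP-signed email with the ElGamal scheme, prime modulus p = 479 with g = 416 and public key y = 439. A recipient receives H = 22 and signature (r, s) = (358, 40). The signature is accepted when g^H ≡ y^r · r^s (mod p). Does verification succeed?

passes

Left side g^H mod p:
416^2 = 173056 ≡ 137
416^4 ≡ 137^2 = 18769 ≡ 88
416^8 ≡ 88^2 = 7744 ≡ 80
416^16 ≡ 80^2 = 6400 ≡ 173
22 = 16 + 4 + 2, so 416^22 ≡ 173·88·137 ≡ 122 (mod 479)
Right side y^r · r^s mod p:
439^2 = 192721 ≡ 163
439^4 ≡ 163^2 = 26569 ≡ 224
439^8 ≡ 224^2 = 50176 ≡ 360
439^16 ≡ 360^2 = 129600 ≡ 270
439^32 ≡ 270^2 = 72900 ≡ 92
439^64 ≡ 92^2 = 8464 ≡ 321
439^128 ≡ 321^2 = 103041 ≡ 56
439^256 ≡ 56^2 = 3136 ≡ 262
358 = 256 + 64 + 32 + 4 + 2, so 439^358 ≡ 262·321·92·224·163 ≡ 417 (mod 479)
358^2 = 128164 ≡ 271
358^4 ≡ 271^2 = 73441 ≡ 154
358^8 ≡ 154^2 = 23716 ≡ 245
358^16 ≡ 245^2 = 60025 ≡ 150
358^32 ≡ 150^2 = 22500 ≡ 466
40 = 32 + 8, so 358^40 ≡ 466·245 ≡ 168 (mod 479)
417·168 = 70056 ≡ 122 (mod 479)
122 ≡ 122 (mod 479), so the signature is genuine.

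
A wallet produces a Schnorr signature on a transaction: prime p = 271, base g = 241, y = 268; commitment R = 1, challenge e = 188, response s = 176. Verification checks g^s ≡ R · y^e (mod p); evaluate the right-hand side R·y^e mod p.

268^2 = 71824 ≡ 9
268^4 ≡ 9^2 = 81
268^8 ≡ 81^2 = 6561 ≡ 57
268^16 ≡ 57^2 = 3249 ≡ 268
268^32 ≡ 268^2 = 71824 ≡ 9
268^64 ≡ 9^2 = 81
268^128 ≡ 81^2 = 6561 ≡ 57
188 = 128 + 32 + 16 + 8 + 4, so 268^188 ≡ 57·9·268·57·81 ≡ 57 (mod 271)
R · y^e ≡ 1·57 = 57 ≡ 57 (mod 271)

57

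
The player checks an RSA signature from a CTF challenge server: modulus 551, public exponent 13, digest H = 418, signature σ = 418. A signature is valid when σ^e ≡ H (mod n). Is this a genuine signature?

Squares mod 551: σ^1≡418, σ^2≡57, σ^4≡494, σ^8≡494
13 = 8 + 4 + 1, so σ^13 ≡ 494·494·418 ≡ 418 (mod 551)
σ^13 mod 551 = 418 matches H.

genuine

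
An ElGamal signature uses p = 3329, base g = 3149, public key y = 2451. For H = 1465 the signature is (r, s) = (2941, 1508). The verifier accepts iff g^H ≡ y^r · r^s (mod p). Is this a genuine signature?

Left side g^H mod p:
Squares mod 3329: 3149^1≡3149, 3149^2≡2439, 3149^4≡3127, 3149^8≡856, 3149^16≡356, 3149^32≡234, 3149^64≡1492, 3149^128≡2292, 3149^256≡102, 3149^512≡417, 3149^1024≡781
1465 = 1024 + 256 + 128 + 32 + 16 + 8 + 1, so 3149^1465 ≡ 781·102·2292·234·356·856·3149 ≡ 1095 (mod 3329)
Right side y^r · r^s mod p:
Squares mod 3329: 2451^1≡2451, 2451^2≡1885, 2451^4≡1182, 2451^8≡2273, 2451^16≡3250, 2451^32≡2912, 2451^64≡781, 2451^128≡754, 2451^256≡2586, 2451^512≡2764, 2451^1024≡2970, 2451^2048≡2379
2941 = 2048 + 512 + 256 + 64 + 32 + 16 + 8 + 4 + 1, so 2451^2941 ≡ 2379·2764·2586·781·2912·3250·2273·1182·2451 ≡ 231 (mod 3329)
Squares mod 3329: 2941^1≡2941, 2941^2≡739, 2941^4≡165, 2941^8≡593, 2941^16≡2104, 2941^32≡2575, 2941^64≡2586, 2941^128≡2764, 2941^256≡2970, 2941^512≡2379, 2941^1024≡341
1508 = 1024 + 256 + 128 + 64 + 32 + 4, so 2941^1508 ≡ 341·2970·2764·2586·2575·165 ≡ 2642 (mod 3329)
231·2642 = 610302 ≡ 1095 (mod 3329)
1095 ≡ 1095 (mod 3329), so the signature is genuine.

genuine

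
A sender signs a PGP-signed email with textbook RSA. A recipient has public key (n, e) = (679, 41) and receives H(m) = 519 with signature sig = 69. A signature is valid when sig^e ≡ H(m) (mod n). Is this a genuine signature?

sig^2 ≡ 69^2 = 4761 ≡ 8
sig^4 ≡ 8^2 = 64
sig^8 ≡ 64^2 = 4096 ≡ 22
sig^16 ≡ 22^2 = 484
sig^32 ≡ 484^2 = 234256 ≡ 1
41 = 32 + 8 + 1, so sig^41 ≡ 1·22·69 ≡ 160 (mod 679)
sig^41 mod 679 = 160, but H(m) = 519.

forged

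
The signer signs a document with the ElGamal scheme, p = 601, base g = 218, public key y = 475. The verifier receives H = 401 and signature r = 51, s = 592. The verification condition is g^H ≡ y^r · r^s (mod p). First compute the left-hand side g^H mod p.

218^2 = 47524 ≡ 45
218^4 ≡ 45^2 = 2025 ≡ 222
218^8 ≡ 222^2 = 49284 ≡ 2
218^16 ≡ 2^2 = 4
218^32 ≡ 4^2 = 16
218^64 ≡ 16^2 = 256
218^128 ≡ 256^2 = 65536 ≡ 27
218^256 ≡ 27^2 = 729 ≡ 128
401 = 256 + 128 + 16 + 1, so 218^401 ≡ 128·27·4·218 ≡ 218 (mod 601)

218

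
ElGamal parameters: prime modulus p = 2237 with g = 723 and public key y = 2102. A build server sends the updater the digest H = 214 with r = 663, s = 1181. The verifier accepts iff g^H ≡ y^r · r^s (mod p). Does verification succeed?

fails

Left side g^H mod p:
Squares mod 2237: 723^1≡723, 723^2≡1508, 723^4≡1272, 723^8≡633, 723^16≡266, 723^32≡1409, 723^64≡1062, 723^128≡396
214 = 128 + 64 + 16 + 4 + 2, so 723^214 ≡ 396·1062·266·1272·1508 ≡ 1108 (mod 2237)
Right side y^r · r^s mod p:
Squares mod 2237: 2102^1≡2102, 2102^2≡329, 2102^4≡865, 2102^8≡1067, 2102^16≡2093, 2102^32≡603, 2102^64≡1215, 2102^128≡2042, 2102^256≡2233, 2102^512≡16
663 = 512 + 128 + 16 + 4 + 2 + 1, so 2102^663 ≡ 16·2042·2093·865·329·2102 ≡ 1380 (mod 2237)
Squares mod 2237: 663^1≡663, 663^2≡1117, 663^4≡1680, 663^8≡1543, 663^16≡681, 663^32≡702, 663^64≡664, 663^128≡207, 663^256≡346, 663^512≡1155, 663^1024≡773
1181 = 1024 + 128 + 16 + 8 + 4 + 1, so 663^1181 ≡ 773·207·681·1543·1680·663 ≡ 1796 (mod 2237)
1380·1796 = 2478480 ≡ 2121 (mod 2237)
1108 ≠ 2121, so verification fails.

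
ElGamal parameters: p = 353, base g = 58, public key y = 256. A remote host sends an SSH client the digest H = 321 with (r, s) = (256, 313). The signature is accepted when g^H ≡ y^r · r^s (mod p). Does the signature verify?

Left side g^H mod p:
58^2 = 3364 ≡ 187
58^4 ≡ 187^2 = 34969 ≡ 22
58^8 ≡ 22^2 = 484 ≡ 131
58^16 ≡ 131^2 = 17161 ≡ 217
58^32 ≡ 217^2 = 47089 ≡ 140
58^64 ≡ 140^2 = 19600 ≡ 185
58^128 ≡ 185^2 = 34225 ≡ 337
58^256 ≡ 337^2 = 113569 ≡ 256
321 = 256 + 64 + 1, so 58^321 ≡ 256·185·58 ≡ 187 (mod 353)
Right side y^r · r^s mod p:
256^2 = 65536 ≡ 231
256^4 ≡ 231^2 = 53361 ≡ 58
256^8 ≡ 58^2 = 3364 ≡ 187
256^16 ≡ 187^2 = 34969 ≡ 22
256^32 ≡ 22^2 = 484 ≡ 131
256^64 ≡ 131^2 = 17161 ≡ 217
256^128 ≡ 217^2 = 47089 ≡ 140
256^256 ≡ 140^2 = 19600 ≡ 185
256^2 = 65536 ≡ 231
256^4 ≡ 231^2 = 53361 ≡ 58
256^8 ≡ 58^2 = 3364 ≡ 187
256^16 ≡ 187^2 = 34969 ≡ 22
256^32 ≡ 22^2 = 484 ≡ 131
256^64 ≡ 131^2 = 17161 ≡ 217
256^128 ≡ 217^2 = 47089 ≡ 140
256^256 ≡ 140^2 = 19600 ≡ 185
313 = 256 + 32 + 16 + 8 + 1, so 256^313 ≡ 185·131·22·187·256 ≡ 22 (mod 353)
185·22 = 4070 ≡ 187 (mod 353)
187 ≡ 187 (mod 353), so the signature is genuine.

verifies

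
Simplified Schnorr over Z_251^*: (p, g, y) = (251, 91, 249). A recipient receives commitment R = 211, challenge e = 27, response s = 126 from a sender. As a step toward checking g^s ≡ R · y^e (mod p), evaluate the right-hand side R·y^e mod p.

249^2 = 62001 ≡ 4
249^4 ≡ 4^2 = 16
249^8 ≡ 16^2 = 256 ≡ 5
249^16 ≡ 5^2 = 25
27 = 16 + 8 + 2 + 1, so 249^27 ≡ 25·5·4·249 ≡ 4 (mod 251)
R · y^e ≡ 211·4 = 844 ≡ 91 (mod 251)

91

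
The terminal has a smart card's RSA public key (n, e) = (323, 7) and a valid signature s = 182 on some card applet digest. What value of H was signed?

296

s^2 ≡ 182^2 = 33124 ≡ 178
s^4 ≡ 178^2 = 31684 ≡ 30
7 = 4 + 2 + 1, so s^7 ≡ 30·178·182 ≡ 296 (mod 323)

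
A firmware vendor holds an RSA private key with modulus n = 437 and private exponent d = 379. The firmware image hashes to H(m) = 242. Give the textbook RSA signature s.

432

Squares mod 437: (H(m))^1≡242, (H(m))^2≡6, (H(m))^4≡36, (H(m))^8≡422, (H(m))^16≡225, (H(m))^32≡370, (H(m))^64≡119, (H(m))^128≡177, (H(m))^256≡302
379 = 256 + 64 + 32 + 16 + 8 + 2 + 1, so (H(m))^379 ≡ 302·119·370·225·422·6·242 ≡ 432 (mod 437)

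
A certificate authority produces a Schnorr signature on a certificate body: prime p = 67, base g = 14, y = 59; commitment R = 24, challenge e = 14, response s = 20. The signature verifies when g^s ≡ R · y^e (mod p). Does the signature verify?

verifies

g^s mod p:
Squares mod 67: 14^1≡14, 14^2≡62, 14^4≡25, 14^8≡22, 14^16≡15
20 = 16 + 4, so 14^20 ≡ 15·25 ≡ 40 (mod 67)
R · y^e mod p:
Squares mod 67: 59^1≡59, 59^2≡64, 59^4≡9, 59^8≡14
14 = 8 + 4 + 2, so 59^14 ≡ 14·9·64 ≡ 24 (mod 67)
24·24 = 576 ≡ 40 (mod 67)
40 ≡ 40 (mod 67); signature holds.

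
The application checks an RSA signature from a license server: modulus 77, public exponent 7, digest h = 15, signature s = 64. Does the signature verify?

s^2 ≡ 64^2 = 4096 ≡ 15
s^4 ≡ 15^2 = 225 ≡ 71
7 = 4 + 2 + 1, so s^7 ≡ 71·15·64 ≡ 15 (mod 77)
Since 15 equals the digest 15, verification succeeds.

verifies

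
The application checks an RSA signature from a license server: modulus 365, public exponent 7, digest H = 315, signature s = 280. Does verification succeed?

passes

s^2 ≡ 280^2 = 78400 ≡ 290
s^4 ≡ 290^2 = 84100 ≡ 150
7 = 4 + 2 + 1, so s^7 ≡ 150·290·280 ≡ 315 (mod 365)
315 = H, so the signature checks out.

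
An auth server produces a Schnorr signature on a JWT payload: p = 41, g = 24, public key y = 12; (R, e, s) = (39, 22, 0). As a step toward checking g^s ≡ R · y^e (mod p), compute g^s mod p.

24^0 mod 41 = 1

1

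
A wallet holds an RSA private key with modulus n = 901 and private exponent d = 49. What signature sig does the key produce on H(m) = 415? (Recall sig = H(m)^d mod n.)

(H(m))^2 ≡ 415^2 = 172225 ≡ 134
(H(m))^4 ≡ 134^2 = 17956 ≡ 837
(H(m))^8 ≡ 837^2 = 700569 ≡ 492
(H(m))^16 ≡ 492^2 = 242064 ≡ 596
(H(m))^32 ≡ 596^2 = 355216 ≡ 222
49 = 32 + 16 + 1, so (H(m))^49 ≡ 222·596·415 ≡ 738 (mod 901)

738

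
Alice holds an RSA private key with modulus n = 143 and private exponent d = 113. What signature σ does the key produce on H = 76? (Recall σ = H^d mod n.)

H^113 mod 143 = 98

98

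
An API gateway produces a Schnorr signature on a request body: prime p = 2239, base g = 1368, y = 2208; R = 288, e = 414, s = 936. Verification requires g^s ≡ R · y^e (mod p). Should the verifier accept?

g^s mod p:
1368^2 = 1871424 ≡ 1859
1368^4 ≡ 1859^2 = 3455881 ≡ 1104
1368^8 ≡ 1104^2 = 1218816 ≡ 800
1368^16 ≡ 800^2 = 640000 ≡ 1885
1368^32 ≡ 1885^2 = 3553225 ≡ 2171
1368^64 ≡ 2171^2 = 4713241 ≡ 146
1368^128 ≡ 146^2 = 21316 ≡ 1165
1368^256 ≡ 1165^2 = 1357225 ≡ 391
1368^512 ≡ 391^2 = 152881 ≡ 629
936 = 512 + 256 + 128 + 32 + 8, so 1368^936 ≡ 629·391·1165·2171·800 ≡ 508 (mod 2239)
R · y^e mod p:
2208^2 = 4875264 ≡ 961
2208^4 ≡ 961^2 = 923521 ≡ 1053
2208^8 ≡ 1053^2 = 1108809 ≡ 504
2208^16 ≡ 504^2 = 254016 ≡ 1009
2208^32 ≡ 1009^2 = 1018081 ≡ 1575
2208^64 ≡ 1575^2 = 2480625 ≡ 2052
2208^128 ≡ 2052^2 = 4210704 ≡ 1384
2208^256 ≡ 1384^2 = 1915456 ≡ 1111
414 = 256 + 128 + 16 + 8 + 4 + 2, so 2208^414 ≡ 1111·1384·1009·504·1053·961 ≡ 717 (mod 2239)
288·717 = 206496 ≡ 508 (mod 2239)
508 ≡ 508 (mod 2239); signature holds.

accept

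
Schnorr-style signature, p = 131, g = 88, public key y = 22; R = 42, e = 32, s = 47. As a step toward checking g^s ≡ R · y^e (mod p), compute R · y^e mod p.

17

Squares mod 131: 22^1≡22, 22^2≡91, 22^4≡28, 22^8≡129, 22^16≡4, 22^32≡16
22^32 ≡ 16 (mod 131)
R · y^e ≡ 42·16 = 672 ≡ 17 (mod 131)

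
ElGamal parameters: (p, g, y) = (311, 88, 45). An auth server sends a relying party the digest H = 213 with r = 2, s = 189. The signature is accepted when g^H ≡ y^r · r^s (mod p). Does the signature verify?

Left side g^H mod p:
Squares mod 311: 88^1≡88, 88^2≡280, 88^4≡28, 88^8≡162, 88^16≡120, 88^32≡94, 88^64≡128, 88^128≡212
213 = 128 + 64 + 16 + 4 + 1, so 88^213 ≡ 212·128·120·28·88 ≡ 132 (mod 311)
Right side y^r · r^s mod p:
Squares mod 311: 45^1≡45, 45^2≡159
45^2 ≡ 159 (mod 311)
Squares mod 311: 2^1≡2, 2^2≡4, 2^4≡16, 2^8≡256, 2^16≡226, 2^32≡72, 2^64≡208, 2^128≡35
189 = 128 + 32 + 16 + 8 + 4 + 1, so 2^189 ≡ 35·72·226·256·16·2 ≡ 288 (mod 311)
159·288 = 45792 ≡ 75 (mod 311)
132 ≠ 75, so verification fails.

does not verify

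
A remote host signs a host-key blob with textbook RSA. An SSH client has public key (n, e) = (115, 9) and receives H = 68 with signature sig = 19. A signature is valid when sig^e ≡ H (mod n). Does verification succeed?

Squares mod 115: sig^1≡19, sig^2≡16, sig^4≡26, sig^8≡101
9 = 8 + 1, so sig^9 ≡ 101·19 ≡ 79 (mod 115)
The recovered value 79 does not match the digest 68.

fails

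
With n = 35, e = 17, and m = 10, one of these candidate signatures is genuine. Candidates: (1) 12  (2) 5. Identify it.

Candidate 1: 12^2 = 144 ≡ 4; 12^4 ≡ 4^2 = 16; 12^8 ≡ 16^2 = 256 ≡ 11; 12^16 ≡ 11^2 = 121 ≡ 16; 17 = 16 + 1, so 12^17 ≡ 16·12 ≡ 17 (mod 35)
Candidate 2: 5^2 = 25; 5^4 ≡ 25^2 = 625 ≡ 30; 5^8 ≡ 30^2 = 900 ≡ 25; 5^16 ≡ 25^2 = 625 ≡ 30; 17 = 16 + 1, so 5^17 ≡ 30·5 ≡ 10 (mod 35)
  → matches m = 10

2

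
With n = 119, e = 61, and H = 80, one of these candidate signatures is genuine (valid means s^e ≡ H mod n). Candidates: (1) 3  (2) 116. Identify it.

Candidate 1: Squares mod 119: 3^1≡3, 3^2≡9, 3^4≡81, 3^8≡16, 3^16≡18, 3^32≡86; 61 = 32 + 16 + 8 + 4 + 1, so 3^61 ≡ 86·18·16·81·3 ≡ 80 (mod 119)
  → matches H = 80
Candidate 2: Squares mod 119: 116^1≡116, 116^2≡9, 116^4≡81, 116^8≡16, 116^16≡18, 116^32≡86; 61 = 32 + 16 + 8 + 4 + 1, so 116^61 ≡ 86·18·16·81·116 ≡ 39 (mod 119)

1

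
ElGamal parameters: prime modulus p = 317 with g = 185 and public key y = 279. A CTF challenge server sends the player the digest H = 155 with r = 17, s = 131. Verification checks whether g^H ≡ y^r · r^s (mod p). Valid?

yes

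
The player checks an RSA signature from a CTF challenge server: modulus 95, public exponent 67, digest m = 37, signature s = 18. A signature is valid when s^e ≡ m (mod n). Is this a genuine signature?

s^2 ≡ 18^2 = 324 ≡ 39
s^4 ≡ 39^2 = 1521 ≡ 1
s^8 ≡ 1^2 = 1
s^16 ≡ 1^2 = 1
s^32 ≡ 1^2 = 1
s^64 ≡ 1^2 = 1
67 = 64 + 2 + 1, so s^67 ≡ 1·39·18 ≡ 37 (mod 95)
Since 37 equals the digest 37, verification succeeds.

genuine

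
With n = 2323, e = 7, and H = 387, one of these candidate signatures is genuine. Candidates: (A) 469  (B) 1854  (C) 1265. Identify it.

Candidate A: Squares mod 2323: 469^1≡469, 469^2≡1599, 469^4≡1501; 7 = 4 + 2 + 1, so 469^7 ≡ 1501·1599·469 ≡ 1936 (mod 2323)
Candidate B: Squares mod 2323: 1854^1≡1854, 1854^2≡1599, 1854^4≡1501; 7 = 4 + 2 + 1, so 1854^7 ≡ 1501·1599·1854 ≡ 387 (mod 2323)
  → matches H = 387
Candidate C: Squares mod 2323: 1265^1≡1265, 1265^2≡2001, 1265^4≡1472; 7 = 4 + 2 + 1, so 1265^7 ≡ 1472·2001·1265 ≡ 2093 (mod 2323)

B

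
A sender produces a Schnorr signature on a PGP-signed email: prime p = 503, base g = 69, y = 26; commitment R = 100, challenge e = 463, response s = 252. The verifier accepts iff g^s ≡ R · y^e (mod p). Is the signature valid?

invalid

g^s mod p:
Squares mod 503: 69^1≡69, 69^2≡234, 69^4≡432, 69^8≡11, 69^16≡121, 69^32≡54, 69^64≡401, 69^128≡344
252 = 128 + 64 + 32 + 16 + 8 + 4, so 69^252 ≡ 344·401·54·121·11·432 ≡ 69 (mod 503)
R · y^e mod p:
Squares mod 503: 26^1≡26, 26^2≡173, 26^4≡252, 26^8≡126, 26^16≡283, 26^32≡112, 26^64≡472, 26^128≡458, 26^256≡13
463 = 256 + 128 + 64 + 8 + 4 + 2 + 1, so 26^463 ≡ 13·458·472·126·252·173·26 ≡ 468 (mod 503)
100·468 = 46800 ≡ 21 (mod 503)
69 ≠ 21; the check fails.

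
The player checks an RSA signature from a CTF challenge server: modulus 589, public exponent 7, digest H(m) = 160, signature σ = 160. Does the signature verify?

verifies

Squares mod 589: σ^1≡160, σ^2≡273, σ^4≡315
7 = 4 + 2 + 1, so σ^7 ≡ 315·273·160 ≡ 160 (mod 589)
Since 160 equals the digest 160, verification succeeds.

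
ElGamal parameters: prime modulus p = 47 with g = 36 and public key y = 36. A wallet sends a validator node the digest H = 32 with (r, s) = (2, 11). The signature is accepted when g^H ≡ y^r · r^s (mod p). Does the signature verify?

Left side g^H mod p:
36^2 = 1296 ≡ 27
36^4 ≡ 27^2 = 729 ≡ 24
36^8 ≡ 24^2 = 576 ≡ 12
36^16 ≡ 12^2 = 144 ≡ 3
36^32 ≡ 3^2 = 9
Right side y^r · r^s mod p:
36^2 = 1296 ≡ 27
2^2 = 4
2^4 ≡ 4^2 = 16
2^8 ≡ 16^2 = 256 ≡ 21
11 = 8 + 2 + 1, so 2^11 ≡ 21·4·2 ≡ 27 (mod 47)
27·27 = 729 ≡ 24 (mod 47)
9 ≠ 24, so verification fails.

does not verify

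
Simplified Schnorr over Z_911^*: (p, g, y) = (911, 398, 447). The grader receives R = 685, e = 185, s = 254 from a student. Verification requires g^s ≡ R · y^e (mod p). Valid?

g^s mod p:
398^2 = 158404 ≡ 801
398^4 ≡ 801^2 = 641601 ≡ 257
398^8 ≡ 257^2 = 66049 ≡ 457
398^16 ≡ 457^2 = 208849 ≡ 230
398^32 ≡ 230^2 = 52900 ≡ 62
398^64 ≡ 62^2 = 3844 ≡ 200
398^128 ≡ 200^2 = 40000 ≡ 827
254 = 128 + 64 + 32 + 16 + 8 + 4 + 2, so 398^254 ≡ 827·200·62·230·457·257·801 ≡ 234 (mod 911)
R · y^e mod p:
447^2 = 199809 ≡ 300
447^4 ≡ 300^2 = 90000 ≡ 722
447^8 ≡ 722^2 = 521284 ≡ 192
447^16 ≡ 192^2 = 36864 ≡ 424
447^32 ≡ 424^2 = 179776 ≡ 309
447^64 ≡ 309^2 = 95481 ≡ 737
447^128 ≡ 737^2 = 543169 ≡ 213
185 = 128 + 32 + 16 + 8 + 1, so 447^185 ≡ 213·309·424·192·447 ≡ 744 (mod 911)
685·744 = 509640 ≡ 391 (mod 911)
234 ≠ 391; the check fails.

no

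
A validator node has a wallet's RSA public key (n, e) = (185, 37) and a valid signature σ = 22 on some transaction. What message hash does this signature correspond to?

22

σ^2 ≡ 22^2 = 484 ≡ 114
σ^4 ≡ 114^2 = 12996 ≡ 46
σ^8 ≡ 46^2 = 2116 ≡ 81
σ^16 ≡ 81^2 = 6561 ≡ 86
σ^32 ≡ 86^2 = 7396 ≡ 181
37 = 32 + 4 + 1, so σ^37 ≡ 181·46·22 ≡ 22 (mod 185)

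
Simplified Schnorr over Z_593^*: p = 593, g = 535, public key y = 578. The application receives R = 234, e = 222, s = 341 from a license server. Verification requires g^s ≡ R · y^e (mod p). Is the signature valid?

g^s mod p:
535^341 mod 593 = 232
R · y^e mod p:
578^222 mod 593 = 1
234·1 = 234 ≡ 234 (mod 593)
232 ≠ 234; the check fails.

invalid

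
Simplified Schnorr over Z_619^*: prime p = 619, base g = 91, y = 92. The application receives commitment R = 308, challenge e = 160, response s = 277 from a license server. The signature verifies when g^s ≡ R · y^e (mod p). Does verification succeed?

passes

g^s mod p:
91^277 mod 619 = 251
R · y^e mod p:
92^160 mod 619 = 39
308·39 = 12012 ≡ 251 (mod 619)
251 ≡ 251 (mod 619); signature holds.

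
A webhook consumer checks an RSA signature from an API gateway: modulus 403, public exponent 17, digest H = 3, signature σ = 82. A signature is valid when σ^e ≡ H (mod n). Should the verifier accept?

reject

σ^2 ≡ 82^2 = 6724 ≡ 276
σ^4 ≡ 276^2 = 76176 ≡ 9
σ^8 ≡ 9^2 = 81
σ^16 ≡ 81^2 = 6561 ≡ 113
17 = 16 + 1, so σ^17 ≡ 113·82 ≡ 400 (mod 403)
400 ≠ 3, so verification fails.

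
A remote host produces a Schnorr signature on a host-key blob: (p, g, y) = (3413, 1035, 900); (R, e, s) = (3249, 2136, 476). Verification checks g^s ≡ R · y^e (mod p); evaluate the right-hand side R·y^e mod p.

900^2136 mod 3413 = 1901
R · y^e ≡ 3249·1901 = 6176349 ≡ 2232 (mod 3413)

2232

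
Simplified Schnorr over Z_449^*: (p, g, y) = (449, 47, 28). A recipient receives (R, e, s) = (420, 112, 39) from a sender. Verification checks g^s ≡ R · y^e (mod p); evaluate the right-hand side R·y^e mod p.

Squares mod 449: 28^1≡28, 28^2≡335, 28^4≡424, 28^8≡176, 28^16≡444, 28^32≡25, 28^64≡176
112 = 64 + 32 + 16, so 28^112 ≡ 176·25·444 ≡ 1 (mod 449)
R · y^e ≡ 420·1 = 420 ≡ 420 (mod 449)

420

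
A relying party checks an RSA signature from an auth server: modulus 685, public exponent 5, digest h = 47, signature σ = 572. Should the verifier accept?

σ^2 ≡ 572^2 = 327184 ≡ 439
σ^4 ≡ 439^2 = 192721 ≡ 236
5 = 4 + 1, so σ^5 ≡ 236·572 ≡ 47 (mod 685)
σ^5 mod 685 = 47 matches h.

accept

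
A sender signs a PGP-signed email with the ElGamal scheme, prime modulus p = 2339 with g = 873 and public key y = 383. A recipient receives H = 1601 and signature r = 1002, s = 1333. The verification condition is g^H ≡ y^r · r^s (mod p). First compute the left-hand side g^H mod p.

803

873^1601 mod 2339 = 803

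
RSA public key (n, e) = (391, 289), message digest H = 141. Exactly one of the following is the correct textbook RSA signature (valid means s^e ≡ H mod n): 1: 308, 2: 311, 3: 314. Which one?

2

Candidate 1: 308^289 mod 391 = 223
Candidate 2: 311^289 mod 391 = 141
  → matches H = 141
Candidate 3: 314^289 mod 391 = 178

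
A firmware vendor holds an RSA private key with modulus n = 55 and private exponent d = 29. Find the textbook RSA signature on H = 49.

Squares mod 55: H^1≡49, H^2≡36, H^4≡31, H^8≡26, H^16≡16
29 = 16 + 8 + 4 + 1, so H^29 ≡ 16·26·31·49 ≡ 9 (mod 55)

9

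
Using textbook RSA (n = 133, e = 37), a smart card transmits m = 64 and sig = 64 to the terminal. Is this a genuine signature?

sig^37 mod 133 = 64
Since 64 equals the digest 64, verification succeeds.

genuine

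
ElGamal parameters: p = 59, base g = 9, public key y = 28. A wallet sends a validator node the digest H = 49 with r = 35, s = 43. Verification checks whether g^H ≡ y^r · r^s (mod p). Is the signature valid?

Left side g^H mod p:
Squares mod 59: 9^1≡9, 9^2≡22, 9^4≡12, 9^8≡26, 9^16≡27, 9^32≡21
49 = 32 + 16 + 1, so 9^49 ≡ 21·27·9 ≡ 29 (mod 59)
Right side y^r · r^s mod p:
Squares mod 59: 28^1≡28, 28^2≡17, 28^4≡53, 28^8≡36, 28^16≡57, 28^32≡4
35 = 32 + 2 + 1, so 28^35 ≡ 4·17·28 ≡ 16 (mod 59)
Squares mod 59: 35^1≡35, 35^2≡45, 35^4≡19, 35^8≡7, 35^16≡49, 35^32≡41
43 = 32 + 8 + 2 + 1, so 35^43 ≡ 41·7·45·35 ≡ 26 (mod 59)
16·26 = 416 ≡ 3 (mod 59)
29 ≠ 3, so verification fails.

invalid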